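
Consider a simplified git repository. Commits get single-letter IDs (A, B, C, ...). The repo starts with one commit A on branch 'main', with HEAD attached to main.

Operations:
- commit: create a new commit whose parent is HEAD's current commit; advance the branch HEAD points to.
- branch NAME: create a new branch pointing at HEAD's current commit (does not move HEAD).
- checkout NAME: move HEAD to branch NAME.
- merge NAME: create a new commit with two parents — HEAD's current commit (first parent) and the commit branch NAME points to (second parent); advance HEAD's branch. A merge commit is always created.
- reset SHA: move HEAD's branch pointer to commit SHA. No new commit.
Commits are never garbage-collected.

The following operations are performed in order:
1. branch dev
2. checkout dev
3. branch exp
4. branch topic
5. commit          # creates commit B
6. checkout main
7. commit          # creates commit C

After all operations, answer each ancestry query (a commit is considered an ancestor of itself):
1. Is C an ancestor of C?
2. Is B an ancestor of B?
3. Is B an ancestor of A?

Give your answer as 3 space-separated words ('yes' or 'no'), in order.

After op 1 (branch): HEAD=main@A [dev=A main=A]
After op 2 (checkout): HEAD=dev@A [dev=A main=A]
After op 3 (branch): HEAD=dev@A [dev=A exp=A main=A]
After op 4 (branch): HEAD=dev@A [dev=A exp=A main=A topic=A]
After op 5 (commit): HEAD=dev@B [dev=B exp=A main=A topic=A]
After op 6 (checkout): HEAD=main@A [dev=B exp=A main=A topic=A]
After op 7 (commit): HEAD=main@C [dev=B exp=A main=C topic=A]
ancestors(C) = {A,C}; C in? yes
ancestors(B) = {A,B}; B in? yes
ancestors(A) = {A}; B in? no

Answer: yes yes no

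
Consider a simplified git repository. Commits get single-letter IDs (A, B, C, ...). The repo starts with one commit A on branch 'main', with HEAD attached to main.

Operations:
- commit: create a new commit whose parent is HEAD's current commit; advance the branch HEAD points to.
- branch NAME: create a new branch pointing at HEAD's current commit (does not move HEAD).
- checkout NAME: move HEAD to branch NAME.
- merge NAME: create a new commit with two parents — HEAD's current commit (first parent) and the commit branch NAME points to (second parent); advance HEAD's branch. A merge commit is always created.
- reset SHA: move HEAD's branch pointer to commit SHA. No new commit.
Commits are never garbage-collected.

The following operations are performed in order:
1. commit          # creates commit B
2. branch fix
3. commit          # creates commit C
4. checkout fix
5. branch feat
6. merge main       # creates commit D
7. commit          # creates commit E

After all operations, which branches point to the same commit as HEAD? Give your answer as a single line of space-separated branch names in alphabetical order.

After op 1 (commit): HEAD=main@B [main=B]
After op 2 (branch): HEAD=main@B [fix=B main=B]
After op 3 (commit): HEAD=main@C [fix=B main=C]
After op 4 (checkout): HEAD=fix@B [fix=B main=C]
After op 5 (branch): HEAD=fix@B [feat=B fix=B main=C]
After op 6 (merge): HEAD=fix@D [feat=B fix=D main=C]
After op 7 (commit): HEAD=fix@E [feat=B fix=E main=C]

Answer: fix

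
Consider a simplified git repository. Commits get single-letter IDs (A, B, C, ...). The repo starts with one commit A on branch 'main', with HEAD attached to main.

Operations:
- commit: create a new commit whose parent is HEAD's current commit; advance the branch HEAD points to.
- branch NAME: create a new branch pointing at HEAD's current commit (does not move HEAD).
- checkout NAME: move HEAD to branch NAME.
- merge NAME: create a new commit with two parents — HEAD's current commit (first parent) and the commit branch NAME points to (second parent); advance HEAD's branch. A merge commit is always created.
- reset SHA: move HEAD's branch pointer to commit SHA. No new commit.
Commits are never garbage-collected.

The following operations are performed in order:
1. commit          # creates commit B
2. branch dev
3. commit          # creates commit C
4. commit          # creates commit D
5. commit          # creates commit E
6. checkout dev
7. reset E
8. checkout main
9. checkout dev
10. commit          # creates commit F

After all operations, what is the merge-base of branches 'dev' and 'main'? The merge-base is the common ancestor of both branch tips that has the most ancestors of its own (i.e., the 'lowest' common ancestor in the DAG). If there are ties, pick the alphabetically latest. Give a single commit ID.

After op 1 (commit): HEAD=main@B [main=B]
After op 2 (branch): HEAD=main@B [dev=B main=B]
After op 3 (commit): HEAD=main@C [dev=B main=C]
After op 4 (commit): HEAD=main@D [dev=B main=D]
After op 5 (commit): HEAD=main@E [dev=B main=E]
After op 6 (checkout): HEAD=dev@B [dev=B main=E]
After op 7 (reset): HEAD=dev@E [dev=E main=E]
After op 8 (checkout): HEAD=main@E [dev=E main=E]
After op 9 (checkout): HEAD=dev@E [dev=E main=E]
After op 10 (commit): HEAD=dev@F [dev=F main=E]
ancestors(dev=F): ['A', 'B', 'C', 'D', 'E', 'F']
ancestors(main=E): ['A', 'B', 'C', 'D', 'E']
common: ['A', 'B', 'C', 'D', 'E']

Answer: E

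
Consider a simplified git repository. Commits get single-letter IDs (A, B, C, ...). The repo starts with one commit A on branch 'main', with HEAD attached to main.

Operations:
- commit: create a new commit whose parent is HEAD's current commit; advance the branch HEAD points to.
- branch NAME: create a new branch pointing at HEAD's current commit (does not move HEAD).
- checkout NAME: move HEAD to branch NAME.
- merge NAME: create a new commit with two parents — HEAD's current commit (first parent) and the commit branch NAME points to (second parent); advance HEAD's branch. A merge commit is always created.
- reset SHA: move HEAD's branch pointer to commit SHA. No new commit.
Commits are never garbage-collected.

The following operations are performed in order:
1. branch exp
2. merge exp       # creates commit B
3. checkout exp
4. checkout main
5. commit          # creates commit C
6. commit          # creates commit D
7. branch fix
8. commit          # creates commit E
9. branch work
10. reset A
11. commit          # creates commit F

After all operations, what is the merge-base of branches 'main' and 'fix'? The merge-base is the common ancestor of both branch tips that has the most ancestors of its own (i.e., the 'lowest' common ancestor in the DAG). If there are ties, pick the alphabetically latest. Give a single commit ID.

Answer: A

Derivation:
After op 1 (branch): HEAD=main@A [exp=A main=A]
After op 2 (merge): HEAD=main@B [exp=A main=B]
After op 3 (checkout): HEAD=exp@A [exp=A main=B]
After op 4 (checkout): HEAD=main@B [exp=A main=B]
After op 5 (commit): HEAD=main@C [exp=A main=C]
After op 6 (commit): HEAD=main@D [exp=A main=D]
After op 7 (branch): HEAD=main@D [exp=A fix=D main=D]
After op 8 (commit): HEAD=main@E [exp=A fix=D main=E]
After op 9 (branch): HEAD=main@E [exp=A fix=D main=E work=E]
After op 10 (reset): HEAD=main@A [exp=A fix=D main=A work=E]
After op 11 (commit): HEAD=main@F [exp=A fix=D main=F work=E]
ancestors(main=F): ['A', 'F']
ancestors(fix=D): ['A', 'B', 'C', 'D']
common: ['A']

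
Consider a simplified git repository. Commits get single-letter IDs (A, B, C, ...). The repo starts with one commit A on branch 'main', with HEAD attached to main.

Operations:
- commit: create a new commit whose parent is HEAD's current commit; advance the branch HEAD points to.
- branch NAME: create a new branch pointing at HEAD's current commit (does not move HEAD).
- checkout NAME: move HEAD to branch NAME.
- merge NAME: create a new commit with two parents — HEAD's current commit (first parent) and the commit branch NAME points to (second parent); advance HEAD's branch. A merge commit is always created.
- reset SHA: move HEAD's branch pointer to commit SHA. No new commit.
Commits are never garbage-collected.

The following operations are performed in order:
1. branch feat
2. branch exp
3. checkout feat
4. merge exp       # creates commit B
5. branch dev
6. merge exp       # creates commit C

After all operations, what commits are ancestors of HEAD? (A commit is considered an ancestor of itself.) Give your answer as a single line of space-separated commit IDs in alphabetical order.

After op 1 (branch): HEAD=main@A [feat=A main=A]
After op 2 (branch): HEAD=main@A [exp=A feat=A main=A]
After op 3 (checkout): HEAD=feat@A [exp=A feat=A main=A]
After op 4 (merge): HEAD=feat@B [exp=A feat=B main=A]
After op 5 (branch): HEAD=feat@B [dev=B exp=A feat=B main=A]
After op 6 (merge): HEAD=feat@C [dev=B exp=A feat=C main=A]

Answer: A B C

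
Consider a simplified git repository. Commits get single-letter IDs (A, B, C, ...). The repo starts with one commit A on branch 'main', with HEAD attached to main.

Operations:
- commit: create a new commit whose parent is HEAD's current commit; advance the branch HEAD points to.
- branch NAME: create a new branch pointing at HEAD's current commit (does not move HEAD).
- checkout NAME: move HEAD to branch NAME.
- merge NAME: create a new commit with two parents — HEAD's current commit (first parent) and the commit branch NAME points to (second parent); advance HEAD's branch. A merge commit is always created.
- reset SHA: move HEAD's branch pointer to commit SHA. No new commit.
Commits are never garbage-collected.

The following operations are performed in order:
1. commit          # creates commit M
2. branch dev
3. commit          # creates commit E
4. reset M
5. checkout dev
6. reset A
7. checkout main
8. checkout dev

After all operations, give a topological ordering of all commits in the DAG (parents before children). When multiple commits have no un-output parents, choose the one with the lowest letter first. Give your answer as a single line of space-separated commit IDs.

After op 1 (commit): HEAD=main@M [main=M]
After op 2 (branch): HEAD=main@M [dev=M main=M]
After op 3 (commit): HEAD=main@E [dev=M main=E]
After op 4 (reset): HEAD=main@M [dev=M main=M]
After op 5 (checkout): HEAD=dev@M [dev=M main=M]
After op 6 (reset): HEAD=dev@A [dev=A main=M]
After op 7 (checkout): HEAD=main@M [dev=A main=M]
After op 8 (checkout): HEAD=dev@A [dev=A main=M]
commit A: parents=[]
commit E: parents=['M']
commit M: parents=['A']

Answer: A M E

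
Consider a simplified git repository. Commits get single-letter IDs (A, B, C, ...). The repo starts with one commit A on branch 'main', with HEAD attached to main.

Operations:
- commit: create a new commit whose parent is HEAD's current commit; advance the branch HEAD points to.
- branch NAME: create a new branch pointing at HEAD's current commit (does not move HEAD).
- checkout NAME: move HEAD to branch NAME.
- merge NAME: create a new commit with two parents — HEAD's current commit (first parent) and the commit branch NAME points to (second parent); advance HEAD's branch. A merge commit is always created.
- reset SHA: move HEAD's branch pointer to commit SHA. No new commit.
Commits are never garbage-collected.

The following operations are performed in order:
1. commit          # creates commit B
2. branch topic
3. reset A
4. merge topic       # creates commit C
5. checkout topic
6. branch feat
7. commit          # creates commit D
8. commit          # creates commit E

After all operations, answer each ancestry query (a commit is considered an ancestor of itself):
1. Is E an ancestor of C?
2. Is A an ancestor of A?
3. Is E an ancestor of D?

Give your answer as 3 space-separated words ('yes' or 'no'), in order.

After op 1 (commit): HEAD=main@B [main=B]
After op 2 (branch): HEAD=main@B [main=B topic=B]
After op 3 (reset): HEAD=main@A [main=A topic=B]
After op 4 (merge): HEAD=main@C [main=C topic=B]
After op 5 (checkout): HEAD=topic@B [main=C topic=B]
After op 6 (branch): HEAD=topic@B [feat=B main=C topic=B]
After op 7 (commit): HEAD=topic@D [feat=B main=C topic=D]
After op 8 (commit): HEAD=topic@E [feat=B main=C topic=E]
ancestors(C) = {A,B,C}; E in? no
ancestors(A) = {A}; A in? yes
ancestors(D) = {A,B,D}; E in? no

Answer: no yes no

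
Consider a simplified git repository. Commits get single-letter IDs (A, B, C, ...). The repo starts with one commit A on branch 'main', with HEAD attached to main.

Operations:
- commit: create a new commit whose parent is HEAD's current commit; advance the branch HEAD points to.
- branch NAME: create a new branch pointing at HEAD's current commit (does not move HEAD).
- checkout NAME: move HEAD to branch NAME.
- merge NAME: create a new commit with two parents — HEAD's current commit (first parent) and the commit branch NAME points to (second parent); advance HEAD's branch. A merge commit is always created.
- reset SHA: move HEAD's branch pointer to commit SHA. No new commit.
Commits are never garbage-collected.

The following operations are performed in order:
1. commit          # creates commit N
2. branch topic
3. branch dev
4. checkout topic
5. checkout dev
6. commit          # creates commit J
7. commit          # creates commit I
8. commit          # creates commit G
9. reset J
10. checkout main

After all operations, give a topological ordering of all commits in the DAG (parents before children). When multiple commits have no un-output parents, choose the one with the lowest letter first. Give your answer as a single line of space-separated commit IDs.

After op 1 (commit): HEAD=main@N [main=N]
After op 2 (branch): HEAD=main@N [main=N topic=N]
After op 3 (branch): HEAD=main@N [dev=N main=N topic=N]
After op 4 (checkout): HEAD=topic@N [dev=N main=N topic=N]
After op 5 (checkout): HEAD=dev@N [dev=N main=N topic=N]
After op 6 (commit): HEAD=dev@J [dev=J main=N topic=N]
After op 7 (commit): HEAD=dev@I [dev=I main=N topic=N]
After op 8 (commit): HEAD=dev@G [dev=G main=N topic=N]
After op 9 (reset): HEAD=dev@J [dev=J main=N topic=N]
After op 10 (checkout): HEAD=main@N [dev=J main=N topic=N]
commit A: parents=[]
commit G: parents=['I']
commit I: parents=['J']
commit J: parents=['N']
commit N: parents=['A']

Answer: A N J I G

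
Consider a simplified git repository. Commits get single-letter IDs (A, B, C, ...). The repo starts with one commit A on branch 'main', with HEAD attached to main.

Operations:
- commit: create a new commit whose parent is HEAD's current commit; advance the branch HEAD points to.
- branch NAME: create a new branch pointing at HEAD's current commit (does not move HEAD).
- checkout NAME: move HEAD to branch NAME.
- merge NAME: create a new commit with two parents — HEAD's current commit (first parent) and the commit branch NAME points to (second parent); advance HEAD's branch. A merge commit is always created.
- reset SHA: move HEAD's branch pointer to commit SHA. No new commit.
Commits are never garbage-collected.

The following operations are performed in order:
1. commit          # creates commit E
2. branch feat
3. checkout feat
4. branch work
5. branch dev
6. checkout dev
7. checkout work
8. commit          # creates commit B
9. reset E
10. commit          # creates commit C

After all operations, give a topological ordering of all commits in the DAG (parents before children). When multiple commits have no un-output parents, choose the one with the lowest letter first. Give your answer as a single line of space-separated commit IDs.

After op 1 (commit): HEAD=main@E [main=E]
After op 2 (branch): HEAD=main@E [feat=E main=E]
After op 3 (checkout): HEAD=feat@E [feat=E main=E]
After op 4 (branch): HEAD=feat@E [feat=E main=E work=E]
After op 5 (branch): HEAD=feat@E [dev=E feat=E main=E work=E]
After op 6 (checkout): HEAD=dev@E [dev=E feat=E main=E work=E]
After op 7 (checkout): HEAD=work@E [dev=E feat=E main=E work=E]
After op 8 (commit): HEAD=work@B [dev=E feat=E main=E work=B]
After op 9 (reset): HEAD=work@E [dev=E feat=E main=E work=E]
After op 10 (commit): HEAD=work@C [dev=E feat=E main=E work=C]
commit A: parents=[]
commit B: parents=['E']
commit C: parents=['E']
commit E: parents=['A']

Answer: A E B C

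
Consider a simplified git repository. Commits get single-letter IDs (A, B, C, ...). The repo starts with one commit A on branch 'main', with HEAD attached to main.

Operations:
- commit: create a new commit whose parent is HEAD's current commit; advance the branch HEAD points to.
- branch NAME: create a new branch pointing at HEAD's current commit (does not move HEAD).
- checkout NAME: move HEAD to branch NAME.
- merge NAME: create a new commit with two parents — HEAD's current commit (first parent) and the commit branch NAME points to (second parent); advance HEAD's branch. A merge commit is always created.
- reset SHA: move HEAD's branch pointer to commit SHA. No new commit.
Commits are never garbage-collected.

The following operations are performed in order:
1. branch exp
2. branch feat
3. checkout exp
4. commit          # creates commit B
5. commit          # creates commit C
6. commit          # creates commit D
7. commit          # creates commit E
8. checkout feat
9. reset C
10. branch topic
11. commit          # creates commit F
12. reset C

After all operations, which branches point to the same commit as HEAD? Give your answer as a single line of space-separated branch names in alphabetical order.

Answer: feat topic

Derivation:
After op 1 (branch): HEAD=main@A [exp=A main=A]
After op 2 (branch): HEAD=main@A [exp=A feat=A main=A]
After op 3 (checkout): HEAD=exp@A [exp=A feat=A main=A]
After op 4 (commit): HEAD=exp@B [exp=B feat=A main=A]
After op 5 (commit): HEAD=exp@C [exp=C feat=A main=A]
After op 6 (commit): HEAD=exp@D [exp=D feat=A main=A]
After op 7 (commit): HEAD=exp@E [exp=E feat=A main=A]
After op 8 (checkout): HEAD=feat@A [exp=E feat=A main=A]
After op 9 (reset): HEAD=feat@C [exp=E feat=C main=A]
After op 10 (branch): HEAD=feat@C [exp=E feat=C main=A topic=C]
After op 11 (commit): HEAD=feat@F [exp=E feat=F main=A topic=C]
After op 12 (reset): HEAD=feat@C [exp=E feat=C main=A topic=C]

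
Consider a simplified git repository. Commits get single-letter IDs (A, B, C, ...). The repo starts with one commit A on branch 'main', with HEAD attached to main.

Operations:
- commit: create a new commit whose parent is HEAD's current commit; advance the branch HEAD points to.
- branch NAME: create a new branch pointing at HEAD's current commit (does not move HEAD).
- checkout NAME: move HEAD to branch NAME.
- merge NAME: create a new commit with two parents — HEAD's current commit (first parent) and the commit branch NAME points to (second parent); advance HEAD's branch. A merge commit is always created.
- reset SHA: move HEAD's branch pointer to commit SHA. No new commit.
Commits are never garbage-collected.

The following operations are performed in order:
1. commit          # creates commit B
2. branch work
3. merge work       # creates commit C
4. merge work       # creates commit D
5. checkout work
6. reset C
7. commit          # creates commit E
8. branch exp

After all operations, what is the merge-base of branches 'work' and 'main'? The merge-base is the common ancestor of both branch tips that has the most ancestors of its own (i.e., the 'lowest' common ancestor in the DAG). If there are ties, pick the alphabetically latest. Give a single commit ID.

Answer: C

Derivation:
After op 1 (commit): HEAD=main@B [main=B]
After op 2 (branch): HEAD=main@B [main=B work=B]
After op 3 (merge): HEAD=main@C [main=C work=B]
After op 4 (merge): HEAD=main@D [main=D work=B]
After op 5 (checkout): HEAD=work@B [main=D work=B]
After op 6 (reset): HEAD=work@C [main=D work=C]
After op 7 (commit): HEAD=work@E [main=D work=E]
After op 8 (branch): HEAD=work@E [exp=E main=D work=E]
ancestors(work=E): ['A', 'B', 'C', 'E']
ancestors(main=D): ['A', 'B', 'C', 'D']
common: ['A', 'B', 'C']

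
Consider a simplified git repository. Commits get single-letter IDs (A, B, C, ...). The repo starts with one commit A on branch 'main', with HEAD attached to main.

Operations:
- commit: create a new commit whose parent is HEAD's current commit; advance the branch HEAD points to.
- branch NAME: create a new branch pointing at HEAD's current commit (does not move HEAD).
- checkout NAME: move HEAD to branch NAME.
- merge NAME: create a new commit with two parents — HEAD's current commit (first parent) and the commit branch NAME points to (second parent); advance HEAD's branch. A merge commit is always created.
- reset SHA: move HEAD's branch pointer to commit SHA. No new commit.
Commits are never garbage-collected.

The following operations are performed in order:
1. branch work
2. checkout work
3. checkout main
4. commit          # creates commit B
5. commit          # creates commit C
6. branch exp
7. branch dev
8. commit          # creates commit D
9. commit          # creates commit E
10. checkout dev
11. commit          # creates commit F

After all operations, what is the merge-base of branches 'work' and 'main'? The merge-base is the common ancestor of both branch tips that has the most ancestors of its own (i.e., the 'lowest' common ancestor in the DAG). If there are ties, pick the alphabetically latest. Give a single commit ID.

Answer: A

Derivation:
After op 1 (branch): HEAD=main@A [main=A work=A]
After op 2 (checkout): HEAD=work@A [main=A work=A]
After op 3 (checkout): HEAD=main@A [main=A work=A]
After op 4 (commit): HEAD=main@B [main=B work=A]
After op 5 (commit): HEAD=main@C [main=C work=A]
After op 6 (branch): HEAD=main@C [exp=C main=C work=A]
After op 7 (branch): HEAD=main@C [dev=C exp=C main=C work=A]
After op 8 (commit): HEAD=main@D [dev=C exp=C main=D work=A]
After op 9 (commit): HEAD=main@E [dev=C exp=C main=E work=A]
After op 10 (checkout): HEAD=dev@C [dev=C exp=C main=E work=A]
After op 11 (commit): HEAD=dev@F [dev=F exp=C main=E work=A]
ancestors(work=A): ['A']
ancestors(main=E): ['A', 'B', 'C', 'D', 'E']
common: ['A']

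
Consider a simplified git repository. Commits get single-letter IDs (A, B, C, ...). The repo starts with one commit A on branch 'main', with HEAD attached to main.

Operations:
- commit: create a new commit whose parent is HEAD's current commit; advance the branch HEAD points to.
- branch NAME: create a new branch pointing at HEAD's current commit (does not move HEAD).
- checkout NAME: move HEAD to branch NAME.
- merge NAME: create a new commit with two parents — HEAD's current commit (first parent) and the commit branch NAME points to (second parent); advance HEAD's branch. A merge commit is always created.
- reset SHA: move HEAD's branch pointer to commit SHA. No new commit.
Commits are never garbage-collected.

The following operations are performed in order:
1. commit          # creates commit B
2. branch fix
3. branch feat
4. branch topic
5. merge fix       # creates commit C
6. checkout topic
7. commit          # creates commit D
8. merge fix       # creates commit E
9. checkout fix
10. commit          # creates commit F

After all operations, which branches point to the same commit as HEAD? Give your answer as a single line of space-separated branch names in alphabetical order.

After op 1 (commit): HEAD=main@B [main=B]
After op 2 (branch): HEAD=main@B [fix=B main=B]
After op 3 (branch): HEAD=main@B [feat=B fix=B main=B]
After op 4 (branch): HEAD=main@B [feat=B fix=B main=B topic=B]
After op 5 (merge): HEAD=main@C [feat=B fix=B main=C topic=B]
After op 6 (checkout): HEAD=topic@B [feat=B fix=B main=C topic=B]
After op 7 (commit): HEAD=topic@D [feat=B fix=B main=C topic=D]
After op 8 (merge): HEAD=topic@E [feat=B fix=B main=C topic=E]
After op 9 (checkout): HEAD=fix@B [feat=B fix=B main=C topic=E]
After op 10 (commit): HEAD=fix@F [feat=B fix=F main=C topic=E]

Answer: fix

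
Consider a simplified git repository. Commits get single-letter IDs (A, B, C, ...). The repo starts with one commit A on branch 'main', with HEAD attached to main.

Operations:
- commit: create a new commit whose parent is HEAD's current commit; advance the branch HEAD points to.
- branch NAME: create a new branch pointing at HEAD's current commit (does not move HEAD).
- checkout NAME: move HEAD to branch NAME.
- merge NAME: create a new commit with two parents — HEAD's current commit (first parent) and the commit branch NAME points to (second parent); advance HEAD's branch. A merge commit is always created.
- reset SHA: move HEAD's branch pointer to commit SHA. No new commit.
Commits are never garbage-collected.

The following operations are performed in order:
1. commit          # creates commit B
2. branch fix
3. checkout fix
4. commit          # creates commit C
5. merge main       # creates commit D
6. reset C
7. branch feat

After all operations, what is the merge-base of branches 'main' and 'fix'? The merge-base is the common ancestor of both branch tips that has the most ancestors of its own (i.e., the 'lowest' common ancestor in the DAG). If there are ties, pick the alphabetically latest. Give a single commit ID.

After op 1 (commit): HEAD=main@B [main=B]
After op 2 (branch): HEAD=main@B [fix=B main=B]
After op 3 (checkout): HEAD=fix@B [fix=B main=B]
After op 4 (commit): HEAD=fix@C [fix=C main=B]
After op 5 (merge): HEAD=fix@D [fix=D main=B]
After op 6 (reset): HEAD=fix@C [fix=C main=B]
After op 7 (branch): HEAD=fix@C [feat=C fix=C main=B]
ancestors(main=B): ['A', 'B']
ancestors(fix=C): ['A', 'B', 'C']
common: ['A', 'B']

Answer: B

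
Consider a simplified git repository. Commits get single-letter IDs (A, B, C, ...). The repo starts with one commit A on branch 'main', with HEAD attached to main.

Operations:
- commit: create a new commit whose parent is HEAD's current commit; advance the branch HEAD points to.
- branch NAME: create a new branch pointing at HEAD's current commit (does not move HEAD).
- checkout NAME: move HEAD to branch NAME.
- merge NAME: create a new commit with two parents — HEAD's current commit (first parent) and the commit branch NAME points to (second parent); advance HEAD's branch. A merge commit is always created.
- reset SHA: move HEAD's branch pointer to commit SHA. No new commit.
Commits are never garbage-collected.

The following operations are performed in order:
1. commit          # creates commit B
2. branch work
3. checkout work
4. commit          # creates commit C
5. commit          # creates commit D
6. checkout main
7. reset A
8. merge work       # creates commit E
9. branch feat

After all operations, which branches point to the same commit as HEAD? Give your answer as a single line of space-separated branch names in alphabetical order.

Answer: feat main

Derivation:
After op 1 (commit): HEAD=main@B [main=B]
After op 2 (branch): HEAD=main@B [main=B work=B]
After op 3 (checkout): HEAD=work@B [main=B work=B]
After op 4 (commit): HEAD=work@C [main=B work=C]
After op 5 (commit): HEAD=work@D [main=B work=D]
After op 6 (checkout): HEAD=main@B [main=B work=D]
After op 7 (reset): HEAD=main@A [main=A work=D]
After op 8 (merge): HEAD=main@E [main=E work=D]
After op 9 (branch): HEAD=main@E [feat=E main=E work=D]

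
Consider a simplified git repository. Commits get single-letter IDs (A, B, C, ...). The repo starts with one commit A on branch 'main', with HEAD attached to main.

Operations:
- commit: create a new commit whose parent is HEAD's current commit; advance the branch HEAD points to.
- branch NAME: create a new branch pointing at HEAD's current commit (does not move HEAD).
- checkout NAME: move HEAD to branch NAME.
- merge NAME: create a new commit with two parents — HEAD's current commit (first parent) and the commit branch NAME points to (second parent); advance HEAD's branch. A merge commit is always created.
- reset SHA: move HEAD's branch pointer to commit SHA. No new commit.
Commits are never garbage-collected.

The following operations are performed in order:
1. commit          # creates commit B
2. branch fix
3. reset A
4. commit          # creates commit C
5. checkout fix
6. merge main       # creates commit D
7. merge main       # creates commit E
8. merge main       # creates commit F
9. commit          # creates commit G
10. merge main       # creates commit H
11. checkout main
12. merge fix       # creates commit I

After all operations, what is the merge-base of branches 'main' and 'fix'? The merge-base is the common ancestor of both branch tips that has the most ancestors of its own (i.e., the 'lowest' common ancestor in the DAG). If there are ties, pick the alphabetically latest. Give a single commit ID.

Answer: H

Derivation:
After op 1 (commit): HEAD=main@B [main=B]
After op 2 (branch): HEAD=main@B [fix=B main=B]
After op 3 (reset): HEAD=main@A [fix=B main=A]
After op 4 (commit): HEAD=main@C [fix=B main=C]
After op 5 (checkout): HEAD=fix@B [fix=B main=C]
After op 6 (merge): HEAD=fix@D [fix=D main=C]
After op 7 (merge): HEAD=fix@E [fix=E main=C]
After op 8 (merge): HEAD=fix@F [fix=F main=C]
After op 9 (commit): HEAD=fix@G [fix=G main=C]
After op 10 (merge): HEAD=fix@H [fix=H main=C]
After op 11 (checkout): HEAD=main@C [fix=H main=C]
After op 12 (merge): HEAD=main@I [fix=H main=I]
ancestors(main=I): ['A', 'B', 'C', 'D', 'E', 'F', 'G', 'H', 'I']
ancestors(fix=H): ['A', 'B', 'C', 'D', 'E', 'F', 'G', 'H']
common: ['A', 'B', 'C', 'D', 'E', 'F', 'G', 'H']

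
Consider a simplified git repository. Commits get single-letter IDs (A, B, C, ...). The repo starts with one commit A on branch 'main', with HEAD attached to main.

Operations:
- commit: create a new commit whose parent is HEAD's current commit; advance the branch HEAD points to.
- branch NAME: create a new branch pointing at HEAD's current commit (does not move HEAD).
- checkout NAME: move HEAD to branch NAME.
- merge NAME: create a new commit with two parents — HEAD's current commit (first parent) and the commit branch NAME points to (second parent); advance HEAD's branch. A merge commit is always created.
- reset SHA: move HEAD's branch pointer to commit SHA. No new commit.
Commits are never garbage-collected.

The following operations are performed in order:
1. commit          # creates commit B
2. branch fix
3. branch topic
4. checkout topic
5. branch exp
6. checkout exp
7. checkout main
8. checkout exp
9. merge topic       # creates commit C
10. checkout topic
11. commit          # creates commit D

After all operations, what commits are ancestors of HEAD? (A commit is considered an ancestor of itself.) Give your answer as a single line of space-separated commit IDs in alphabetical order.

Answer: A B D

Derivation:
After op 1 (commit): HEAD=main@B [main=B]
After op 2 (branch): HEAD=main@B [fix=B main=B]
After op 3 (branch): HEAD=main@B [fix=B main=B topic=B]
After op 4 (checkout): HEAD=topic@B [fix=B main=B topic=B]
After op 5 (branch): HEAD=topic@B [exp=B fix=B main=B topic=B]
After op 6 (checkout): HEAD=exp@B [exp=B fix=B main=B topic=B]
After op 7 (checkout): HEAD=main@B [exp=B fix=B main=B topic=B]
After op 8 (checkout): HEAD=exp@B [exp=B fix=B main=B topic=B]
After op 9 (merge): HEAD=exp@C [exp=C fix=B main=B topic=B]
After op 10 (checkout): HEAD=topic@B [exp=C fix=B main=B topic=B]
After op 11 (commit): HEAD=topic@D [exp=C fix=B main=B topic=D]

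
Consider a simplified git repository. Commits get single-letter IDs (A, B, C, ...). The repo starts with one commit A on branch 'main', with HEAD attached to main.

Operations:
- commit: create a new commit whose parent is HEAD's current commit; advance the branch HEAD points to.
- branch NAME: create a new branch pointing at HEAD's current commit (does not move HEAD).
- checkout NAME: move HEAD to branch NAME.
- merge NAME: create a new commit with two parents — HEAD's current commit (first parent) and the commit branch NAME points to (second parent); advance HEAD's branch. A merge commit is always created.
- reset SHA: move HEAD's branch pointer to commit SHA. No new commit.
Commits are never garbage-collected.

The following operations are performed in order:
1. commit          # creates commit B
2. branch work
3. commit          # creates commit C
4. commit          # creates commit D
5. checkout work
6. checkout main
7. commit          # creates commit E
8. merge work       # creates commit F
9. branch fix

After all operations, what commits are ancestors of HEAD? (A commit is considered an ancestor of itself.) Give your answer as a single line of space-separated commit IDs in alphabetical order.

After op 1 (commit): HEAD=main@B [main=B]
After op 2 (branch): HEAD=main@B [main=B work=B]
After op 3 (commit): HEAD=main@C [main=C work=B]
After op 4 (commit): HEAD=main@D [main=D work=B]
After op 5 (checkout): HEAD=work@B [main=D work=B]
After op 6 (checkout): HEAD=main@D [main=D work=B]
After op 7 (commit): HEAD=main@E [main=E work=B]
After op 8 (merge): HEAD=main@F [main=F work=B]
After op 9 (branch): HEAD=main@F [fix=F main=F work=B]

Answer: A B C D E F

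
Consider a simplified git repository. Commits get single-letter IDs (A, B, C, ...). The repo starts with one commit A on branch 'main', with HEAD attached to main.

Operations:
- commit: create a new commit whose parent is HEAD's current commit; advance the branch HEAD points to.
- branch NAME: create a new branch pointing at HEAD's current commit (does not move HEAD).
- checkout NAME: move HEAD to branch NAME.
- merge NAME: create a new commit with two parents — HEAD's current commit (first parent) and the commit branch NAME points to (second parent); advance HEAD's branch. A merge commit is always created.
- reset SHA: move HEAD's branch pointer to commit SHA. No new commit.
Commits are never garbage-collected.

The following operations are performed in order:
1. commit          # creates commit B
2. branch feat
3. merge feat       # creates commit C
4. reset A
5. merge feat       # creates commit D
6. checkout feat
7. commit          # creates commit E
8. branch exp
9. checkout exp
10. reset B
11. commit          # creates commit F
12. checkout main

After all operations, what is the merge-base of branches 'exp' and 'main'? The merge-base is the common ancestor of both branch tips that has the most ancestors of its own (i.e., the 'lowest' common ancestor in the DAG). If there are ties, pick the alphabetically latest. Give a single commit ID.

Answer: B

Derivation:
After op 1 (commit): HEAD=main@B [main=B]
After op 2 (branch): HEAD=main@B [feat=B main=B]
After op 3 (merge): HEAD=main@C [feat=B main=C]
After op 4 (reset): HEAD=main@A [feat=B main=A]
After op 5 (merge): HEAD=main@D [feat=B main=D]
After op 6 (checkout): HEAD=feat@B [feat=B main=D]
After op 7 (commit): HEAD=feat@E [feat=E main=D]
After op 8 (branch): HEAD=feat@E [exp=E feat=E main=D]
After op 9 (checkout): HEAD=exp@E [exp=E feat=E main=D]
After op 10 (reset): HEAD=exp@B [exp=B feat=E main=D]
After op 11 (commit): HEAD=exp@F [exp=F feat=E main=D]
After op 12 (checkout): HEAD=main@D [exp=F feat=E main=D]
ancestors(exp=F): ['A', 'B', 'F']
ancestors(main=D): ['A', 'B', 'D']
common: ['A', 'B']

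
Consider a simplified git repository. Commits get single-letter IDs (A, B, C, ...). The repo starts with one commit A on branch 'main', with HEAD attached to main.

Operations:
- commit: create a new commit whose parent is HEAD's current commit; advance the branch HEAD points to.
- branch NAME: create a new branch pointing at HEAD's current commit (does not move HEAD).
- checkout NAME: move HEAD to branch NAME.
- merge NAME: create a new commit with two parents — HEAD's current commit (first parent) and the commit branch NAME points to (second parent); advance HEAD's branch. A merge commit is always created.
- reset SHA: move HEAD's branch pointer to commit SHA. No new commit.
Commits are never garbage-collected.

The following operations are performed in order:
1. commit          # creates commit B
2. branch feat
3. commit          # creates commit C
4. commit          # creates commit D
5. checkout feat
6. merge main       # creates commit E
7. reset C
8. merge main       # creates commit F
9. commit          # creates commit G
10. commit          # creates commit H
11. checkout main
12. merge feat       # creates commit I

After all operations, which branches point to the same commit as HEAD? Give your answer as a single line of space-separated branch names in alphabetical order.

After op 1 (commit): HEAD=main@B [main=B]
After op 2 (branch): HEAD=main@B [feat=B main=B]
After op 3 (commit): HEAD=main@C [feat=B main=C]
After op 4 (commit): HEAD=main@D [feat=B main=D]
After op 5 (checkout): HEAD=feat@B [feat=B main=D]
After op 6 (merge): HEAD=feat@E [feat=E main=D]
After op 7 (reset): HEAD=feat@C [feat=C main=D]
After op 8 (merge): HEAD=feat@F [feat=F main=D]
After op 9 (commit): HEAD=feat@G [feat=G main=D]
After op 10 (commit): HEAD=feat@H [feat=H main=D]
After op 11 (checkout): HEAD=main@D [feat=H main=D]
After op 12 (merge): HEAD=main@I [feat=H main=I]

Answer: main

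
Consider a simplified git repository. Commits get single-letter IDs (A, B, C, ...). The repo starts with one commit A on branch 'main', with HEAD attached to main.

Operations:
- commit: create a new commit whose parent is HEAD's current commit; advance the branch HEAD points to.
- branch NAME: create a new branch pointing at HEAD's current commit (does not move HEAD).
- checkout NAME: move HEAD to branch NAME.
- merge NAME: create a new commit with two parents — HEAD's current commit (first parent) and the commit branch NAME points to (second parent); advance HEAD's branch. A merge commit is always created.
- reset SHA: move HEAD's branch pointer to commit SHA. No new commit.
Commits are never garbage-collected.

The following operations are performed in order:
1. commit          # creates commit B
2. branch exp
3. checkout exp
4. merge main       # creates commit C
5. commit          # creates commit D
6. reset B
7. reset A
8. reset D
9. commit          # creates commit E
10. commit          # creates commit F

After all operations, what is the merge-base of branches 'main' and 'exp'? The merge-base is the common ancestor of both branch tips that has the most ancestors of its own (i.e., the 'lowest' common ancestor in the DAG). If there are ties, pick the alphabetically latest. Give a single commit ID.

After op 1 (commit): HEAD=main@B [main=B]
After op 2 (branch): HEAD=main@B [exp=B main=B]
After op 3 (checkout): HEAD=exp@B [exp=B main=B]
After op 4 (merge): HEAD=exp@C [exp=C main=B]
After op 5 (commit): HEAD=exp@D [exp=D main=B]
After op 6 (reset): HEAD=exp@B [exp=B main=B]
After op 7 (reset): HEAD=exp@A [exp=A main=B]
After op 8 (reset): HEAD=exp@D [exp=D main=B]
After op 9 (commit): HEAD=exp@E [exp=E main=B]
After op 10 (commit): HEAD=exp@F [exp=F main=B]
ancestors(main=B): ['A', 'B']
ancestors(exp=F): ['A', 'B', 'C', 'D', 'E', 'F']
common: ['A', 'B']

Answer: B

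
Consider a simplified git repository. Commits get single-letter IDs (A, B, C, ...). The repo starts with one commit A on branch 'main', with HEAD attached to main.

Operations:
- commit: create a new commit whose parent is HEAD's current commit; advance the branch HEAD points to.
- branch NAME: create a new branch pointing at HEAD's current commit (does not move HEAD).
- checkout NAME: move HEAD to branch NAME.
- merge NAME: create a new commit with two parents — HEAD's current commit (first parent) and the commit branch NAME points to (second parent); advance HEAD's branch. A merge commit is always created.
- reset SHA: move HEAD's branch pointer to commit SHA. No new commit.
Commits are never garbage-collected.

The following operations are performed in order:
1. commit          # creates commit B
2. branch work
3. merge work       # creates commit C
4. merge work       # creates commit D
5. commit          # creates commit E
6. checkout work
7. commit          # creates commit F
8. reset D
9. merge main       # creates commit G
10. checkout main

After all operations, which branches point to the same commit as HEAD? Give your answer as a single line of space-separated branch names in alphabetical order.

After op 1 (commit): HEAD=main@B [main=B]
After op 2 (branch): HEAD=main@B [main=B work=B]
After op 3 (merge): HEAD=main@C [main=C work=B]
After op 4 (merge): HEAD=main@D [main=D work=B]
After op 5 (commit): HEAD=main@E [main=E work=B]
After op 6 (checkout): HEAD=work@B [main=E work=B]
After op 7 (commit): HEAD=work@F [main=E work=F]
After op 8 (reset): HEAD=work@D [main=E work=D]
After op 9 (merge): HEAD=work@G [main=E work=G]
After op 10 (checkout): HEAD=main@E [main=E work=G]

Answer: main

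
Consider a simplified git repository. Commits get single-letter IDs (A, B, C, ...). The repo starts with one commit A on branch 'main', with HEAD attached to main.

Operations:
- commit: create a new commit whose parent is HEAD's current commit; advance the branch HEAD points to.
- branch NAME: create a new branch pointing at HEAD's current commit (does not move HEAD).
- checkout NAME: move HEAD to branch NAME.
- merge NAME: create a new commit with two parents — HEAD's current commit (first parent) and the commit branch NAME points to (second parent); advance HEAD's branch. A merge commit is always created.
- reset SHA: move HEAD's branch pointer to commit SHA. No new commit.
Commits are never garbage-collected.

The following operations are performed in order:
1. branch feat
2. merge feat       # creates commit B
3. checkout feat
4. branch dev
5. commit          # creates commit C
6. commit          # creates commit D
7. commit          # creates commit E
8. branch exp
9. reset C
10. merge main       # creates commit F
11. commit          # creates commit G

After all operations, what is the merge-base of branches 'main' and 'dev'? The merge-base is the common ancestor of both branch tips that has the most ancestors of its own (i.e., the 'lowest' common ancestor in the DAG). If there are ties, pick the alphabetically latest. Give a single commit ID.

Answer: A

Derivation:
After op 1 (branch): HEAD=main@A [feat=A main=A]
After op 2 (merge): HEAD=main@B [feat=A main=B]
After op 3 (checkout): HEAD=feat@A [feat=A main=B]
After op 4 (branch): HEAD=feat@A [dev=A feat=A main=B]
After op 5 (commit): HEAD=feat@C [dev=A feat=C main=B]
After op 6 (commit): HEAD=feat@D [dev=A feat=D main=B]
After op 7 (commit): HEAD=feat@E [dev=A feat=E main=B]
After op 8 (branch): HEAD=feat@E [dev=A exp=E feat=E main=B]
After op 9 (reset): HEAD=feat@C [dev=A exp=E feat=C main=B]
After op 10 (merge): HEAD=feat@F [dev=A exp=E feat=F main=B]
After op 11 (commit): HEAD=feat@G [dev=A exp=E feat=G main=B]
ancestors(main=B): ['A', 'B']
ancestors(dev=A): ['A']
common: ['A']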